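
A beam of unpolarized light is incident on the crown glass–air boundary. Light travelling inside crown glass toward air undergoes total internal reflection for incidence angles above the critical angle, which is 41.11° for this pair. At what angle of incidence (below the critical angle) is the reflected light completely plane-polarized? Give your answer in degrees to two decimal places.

n₂/n₁ = sin θ_c = sin 41.11° = 0.6575.
tan θ_B equals the same ratio, so θ_B = arctan(0.6575) = 33.33°.

θ_B ≈ 33.33°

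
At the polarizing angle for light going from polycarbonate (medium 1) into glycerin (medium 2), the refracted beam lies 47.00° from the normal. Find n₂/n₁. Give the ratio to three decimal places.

At Brewster incidence θ_B = 90° − θ_t = 90° − 47.00° = 43.00°.
tan θ_B = n₂/n₁, so n₂/n₁ = tan 43.00° = 0.933.

n₂/n₁ ≈ 0.933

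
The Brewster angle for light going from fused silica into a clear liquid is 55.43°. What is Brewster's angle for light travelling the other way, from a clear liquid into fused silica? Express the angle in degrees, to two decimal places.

Reversing the direction swaps n₁ and n₂, so tan θ_B' = 1/tan θ_B and θ_B' = 90° − θ_B.
Hence θ_B' = 90° − 55.43° = 34.57°.

θ_B' ≈ 34.57°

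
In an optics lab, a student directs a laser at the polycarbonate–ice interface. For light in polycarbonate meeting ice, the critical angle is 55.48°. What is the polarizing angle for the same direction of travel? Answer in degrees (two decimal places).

n₂/n₁ = sin θ_c = sin 55.48° = 0.8239.
tan θ_B equals the same ratio, so θ_B = arctan(0.8239) = 39.49°.

θ_B ≈ 39.49°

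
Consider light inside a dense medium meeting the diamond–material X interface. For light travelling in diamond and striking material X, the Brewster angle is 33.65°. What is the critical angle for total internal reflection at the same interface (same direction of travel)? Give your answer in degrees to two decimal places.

tan θ_B = n₂/n₁ = tan 33.65° = 0.6657.
Total internal reflection: sin θ_c = n₂/n₁ = 0.6657.
θ_c = arcsin(0.6657) = 41.73°.

θ_c ≈ 41.73°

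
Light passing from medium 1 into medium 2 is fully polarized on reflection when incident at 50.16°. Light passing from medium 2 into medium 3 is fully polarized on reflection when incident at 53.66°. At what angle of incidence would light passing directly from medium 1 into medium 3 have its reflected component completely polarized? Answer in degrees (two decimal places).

Each Brewster angle gives a ratio: n₂/n₁ = tan 50.16° = 1.1985, n₃/n₂ = tan 53.66° = 1.3593.
So n₃/n₁ = (n₂/n₁)(n₃/n₂) = 1.1985 × 1.3593 = 1.6292.
θ_B(1→3) = arctan(1.6292) = 58.46°.

θ_B ≈ 58.46°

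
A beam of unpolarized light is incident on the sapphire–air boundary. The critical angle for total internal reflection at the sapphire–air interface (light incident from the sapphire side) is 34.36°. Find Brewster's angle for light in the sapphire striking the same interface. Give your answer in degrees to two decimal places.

θ_B ≈ 29.44°

At the critical angle sin θ_c = n₂/n₁, giving n₂/n₁ = sin 34.36° = 0.5644.
Then tan θ_B = n₂/n₁ = 0.5644, so θ_B = arctan 0.5644 = 29.44°.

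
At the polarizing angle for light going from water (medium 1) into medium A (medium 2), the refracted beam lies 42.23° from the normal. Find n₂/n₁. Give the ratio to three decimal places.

At Brewster incidence θ_B = 90° − θ_t = 90° − 42.23° = 47.77°.
Then n₂/n₁ = tan θ_B = tan 47.77° = 1.102.

n₂/n₁ ≈ 1.102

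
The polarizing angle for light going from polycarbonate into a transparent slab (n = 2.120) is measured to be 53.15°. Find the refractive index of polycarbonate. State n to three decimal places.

Full polarization of the reflected beam means tan θ_B = n₂/n₁, where n₁ is the incident medium (polycarbonate).
n₁ = n₂ / tan θ_B = 2.120 / tan 53.15° = 1.589.

n ≈ 1.589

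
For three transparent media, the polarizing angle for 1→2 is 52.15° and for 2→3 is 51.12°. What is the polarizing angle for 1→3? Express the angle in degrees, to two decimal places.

θ_B ≈ 57.93°

n₂/n₁ = tan 52.15° = 1.2869 and n₃/n₂ = tan 51.12° = 1.2402.
n₃/n₁ = 1.5960. Then tan θ_B(1→3) = n₃/n₁, so θ_B(1→3) = arctan(1.5960) = 57.93°.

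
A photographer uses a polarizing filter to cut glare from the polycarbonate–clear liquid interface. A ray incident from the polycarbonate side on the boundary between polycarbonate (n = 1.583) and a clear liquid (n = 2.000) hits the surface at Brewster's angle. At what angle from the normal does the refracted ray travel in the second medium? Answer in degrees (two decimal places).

tan θ_B = n₂/n₁ = 2.000/1.583 = 1.2634, so θ_B = 51.64°.
At Brewster's angle the reflected and refracted rays are perpendicular, so θ_t = 90° − θ_B = 90° − 51.64° = 38.36°.

θ_t ≈ 38.36°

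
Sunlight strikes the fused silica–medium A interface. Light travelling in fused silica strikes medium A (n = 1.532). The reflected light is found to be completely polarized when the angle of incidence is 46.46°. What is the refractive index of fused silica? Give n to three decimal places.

n ≈ 1.456

Full polarization of the reflected beam means tan θ_B = n₂/n₁, where n₁ is the incident medium (fused silica).
n₁ = n₂ / tan θ_B = 1.532 / tan 46.46° = 1.456.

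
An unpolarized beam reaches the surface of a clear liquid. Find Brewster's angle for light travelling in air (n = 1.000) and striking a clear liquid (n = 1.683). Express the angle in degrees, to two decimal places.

The reflected p-component vanishes when tan θ_B = n₂/n₁.
tan θ_B = n₂/n₁ = 1.683/1.000 = 1.6830.
θ_B = arctan(1.6830) = 59.28°.

θ_B ≈ 59.28°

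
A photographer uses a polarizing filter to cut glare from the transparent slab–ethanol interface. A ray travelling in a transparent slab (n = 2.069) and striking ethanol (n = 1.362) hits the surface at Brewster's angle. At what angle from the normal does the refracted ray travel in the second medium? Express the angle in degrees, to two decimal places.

tan θ_B = n₂/n₁ = 1.362/2.069 = 0.6583, so θ_B = 33.36°.
Since θ_B + θ_t = 90° at Brewster incidence, θ_t = 90° − 33.36° = 56.64°.

θ_t ≈ 56.64°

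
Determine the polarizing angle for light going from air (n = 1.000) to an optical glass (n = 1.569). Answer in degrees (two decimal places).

θ_B ≈ 57.49°

At Brewster's angle the reflected and refracted rays are perpendicular, which with Snell's law gives tan θ_B = n₂/n₁.
Here n₂/n₁ = 1.569/1.000 = 1.5690, and Brewster's law gives tan θ_B = n₂/n₁. Taking the arctangent, θ_B = 57.49°.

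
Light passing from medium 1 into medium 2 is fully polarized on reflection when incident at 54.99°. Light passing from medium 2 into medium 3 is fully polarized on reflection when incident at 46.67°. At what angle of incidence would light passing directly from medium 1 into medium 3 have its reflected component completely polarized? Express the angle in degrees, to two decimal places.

Each Brewster angle gives a ratio: n₂/n₁ = tan 54.99° = 1.4276, n₃/n₂ = tan 46.67° = 1.0601.
So n₃/n₁ = (n₂/n₁)(n₃/n₂) = 1.4276 × 1.0601 = 1.5134.
θ_B(1→3) = arctan(1.5134) = 56.54°.

θ_B ≈ 56.54°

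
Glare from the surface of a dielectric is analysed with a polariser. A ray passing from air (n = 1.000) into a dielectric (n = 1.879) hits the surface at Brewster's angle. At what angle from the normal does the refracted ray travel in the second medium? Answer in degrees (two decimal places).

tan θ_B = n₂/n₁ = 1.879/1.000 = 1.8790, so θ_B = 61.98°.
At Brewster's angle the reflected and refracted rays are perpendicular, so θ_t = 90° − θ_B = 90° − 61.98° = 28.02°.

θ_t ≈ 28.02°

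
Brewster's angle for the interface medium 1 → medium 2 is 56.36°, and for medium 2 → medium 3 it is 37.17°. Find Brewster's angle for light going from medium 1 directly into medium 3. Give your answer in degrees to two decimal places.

Each Brewster angle gives a ratio: n₂/n₁ = tan 56.36° = 1.5028, n₃/n₂ = tan 37.17° = 0.7582.
Multiplying, n₃/n₁ = 1.5028 × 0.7582 = 1.1395, and θ_B(1→3) = arctan 1.1395 = 48.73°.

θ_B ≈ 48.73°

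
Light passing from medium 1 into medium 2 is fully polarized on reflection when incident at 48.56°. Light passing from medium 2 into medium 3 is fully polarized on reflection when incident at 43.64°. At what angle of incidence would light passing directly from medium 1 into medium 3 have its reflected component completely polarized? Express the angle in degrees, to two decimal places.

θ_B ≈ 47.21°

tan θ_B(1→2) = n₂/n₁ = tan 48.56° = 1.1327.
tan θ_B(2→3) = n₃/n₂ = tan 43.64° = 0.9536.
So n₃/n₁ = (n₂/n₁)(n₃/n₂) = 1.1327 × 0.9536 = 1.0801.
θ_B(1→3) = arctan(1.0801) = 47.21°.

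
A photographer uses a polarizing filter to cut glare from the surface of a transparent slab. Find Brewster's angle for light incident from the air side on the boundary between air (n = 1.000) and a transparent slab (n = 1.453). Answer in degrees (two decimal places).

Here n₂/n₁ = 1.453/1.000 = 1.4530, and Brewster's law gives tan θ_B = n₂/n₁. Taking the arctangent, θ_B = 55.46°.

θ_B ≈ 55.46°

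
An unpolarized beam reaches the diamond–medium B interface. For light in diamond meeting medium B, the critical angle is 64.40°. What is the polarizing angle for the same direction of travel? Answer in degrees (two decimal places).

θ_B ≈ 42.05°

sin θ_c = n₂/n₁, so n₂/n₁ = sin 64.40° = 0.9018.
Brewster: tan θ_B = n₂/n₁ = 0.9018.
θ_B = arctan(0.9018) = 42.05°.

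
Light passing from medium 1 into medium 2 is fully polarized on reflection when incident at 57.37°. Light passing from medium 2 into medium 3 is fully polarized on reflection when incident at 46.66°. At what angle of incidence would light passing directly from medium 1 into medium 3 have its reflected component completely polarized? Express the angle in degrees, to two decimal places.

tan θ_B(1→2) = n₂/n₁ = tan 57.37° = 1.5619.
tan θ_B(2→3) = n₃/n₂ = tan 46.66° = 1.0597.
Multiplying, n₃/n₁ = 1.5619 × 1.0597 = 1.6551, and θ_B(1→3) = arctan 1.6551 = 58.86°.

θ_B ≈ 58.86°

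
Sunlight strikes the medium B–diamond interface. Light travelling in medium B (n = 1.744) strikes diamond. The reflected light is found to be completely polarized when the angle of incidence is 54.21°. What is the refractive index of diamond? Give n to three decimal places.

Full polarization of the reflected beam means tan θ_B = n₂/n₁, where n₁ is the incident medium (medium B).
n₂ = n₁ tan θ_B = 1.744 × tan 54.21° = 2.419.

n ≈ 2.419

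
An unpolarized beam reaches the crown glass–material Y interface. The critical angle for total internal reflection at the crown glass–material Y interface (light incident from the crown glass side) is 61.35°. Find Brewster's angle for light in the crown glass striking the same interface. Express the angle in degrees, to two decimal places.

n₂/n₁ = sin θ_c = sin 61.35° = 0.8776.
tan θ_B equals the same ratio, so θ_B = arctan(0.8776) = 41.27°.

θ_B ≈ 41.27°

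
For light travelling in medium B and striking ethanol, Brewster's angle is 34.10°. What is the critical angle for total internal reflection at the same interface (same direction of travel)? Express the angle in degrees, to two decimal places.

From Brewster, n₂/n₁ = tan θ_B = tan 34.10° = 0.6771.
Then sin θ_c = n₂/n₁ = 0.6771, so θ_c = arcsin 0.6771 = 42.61°.

θ_c ≈ 42.61°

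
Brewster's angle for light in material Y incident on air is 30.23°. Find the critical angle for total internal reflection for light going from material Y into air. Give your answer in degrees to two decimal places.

θ_c ≈ 35.64°

From Brewster, n₂/n₁ = tan θ_B = tan 30.23° = 0.5827.
Then sin θ_c = n₂/n₁ = 0.5827, so θ_c = arcsin 0.5827 = 35.64°.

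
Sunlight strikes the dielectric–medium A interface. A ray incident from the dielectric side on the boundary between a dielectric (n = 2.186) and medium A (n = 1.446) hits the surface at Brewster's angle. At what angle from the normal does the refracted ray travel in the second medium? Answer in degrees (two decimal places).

θ_B = arctan(n₂/n₁) = arctan(1.446/2.186) = 33.48°.
At Brewster's angle the reflected and refracted rays are perpendicular, so θ_t = 90° − θ_B = 90° − 33.48° = 56.52°.

θ_t ≈ 56.52°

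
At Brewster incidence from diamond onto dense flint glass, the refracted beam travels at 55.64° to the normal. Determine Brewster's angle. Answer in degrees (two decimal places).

Since the reflected and refracted rays are at right angles at the polarizing angle, θ_B + θ_t = 90°.
θ_B = 90° − 55.64° = 34.36°.

θ_B ≈ 34.36°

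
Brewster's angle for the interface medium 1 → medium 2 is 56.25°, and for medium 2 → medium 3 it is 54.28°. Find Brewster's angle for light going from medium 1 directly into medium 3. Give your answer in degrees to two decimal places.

θ_B ≈ 64.34°

Each Brewster angle gives a ratio: n₂/n₁ = tan 56.25° = 1.4966, n₃/n₂ = tan 54.28° = 1.3906.
Multiplying, n₃/n₁ = 1.4966 × 1.3906 = 2.0812, and θ_B(1→3) = arctan 2.0812 = 64.34°.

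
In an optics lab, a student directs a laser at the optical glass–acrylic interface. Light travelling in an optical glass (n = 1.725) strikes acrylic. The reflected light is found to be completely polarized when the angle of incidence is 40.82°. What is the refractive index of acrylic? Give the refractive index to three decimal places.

n ≈ 1.490

Full polarization of the reflected beam means tan θ_B = n₂/n₁, where n₁ is the incident medium (an optical glass).
n₂ = n₁ tan θ_B = 1.725 × tan 40.82° = 1.490.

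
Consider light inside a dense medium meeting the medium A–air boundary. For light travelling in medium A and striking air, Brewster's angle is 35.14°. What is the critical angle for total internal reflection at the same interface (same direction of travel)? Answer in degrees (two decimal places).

n₂/n₁ = tan 35.14° = 0.7039; the critical angle satisfies sin θ_c = n₂/n₁.
θ_c = arcsin(0.7039) = 44.74°.

θ_c ≈ 44.74°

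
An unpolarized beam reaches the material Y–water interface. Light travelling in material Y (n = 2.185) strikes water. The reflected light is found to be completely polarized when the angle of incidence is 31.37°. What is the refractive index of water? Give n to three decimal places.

Brewster's law: tan θ_B = n₂/n₁ (light incident in material Y, refracted into water).
n₂ = n₁ tan θ_B = 2.185 × tan 31.37° = 1.332.

n ≈ 1.332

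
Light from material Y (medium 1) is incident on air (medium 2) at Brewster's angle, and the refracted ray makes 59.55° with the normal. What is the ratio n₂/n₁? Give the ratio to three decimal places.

n₂/n₁ ≈ 0.588

At Brewster incidence θ_B = 90° − θ_t = 90° − 59.55° = 30.45°.
tan θ_B = n₂/n₁, so n₂/n₁ = tan 30.45° = 0.588.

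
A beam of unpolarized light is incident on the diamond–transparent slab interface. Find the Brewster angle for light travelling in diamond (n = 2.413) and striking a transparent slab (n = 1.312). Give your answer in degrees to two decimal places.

At Brewster's angle the reflected and refracted rays are perpendicular, which with Snell's law gives tan θ_B = n₂/n₁.
Here n₂/n₁ = 1.312/2.413 = 0.5437, and Brewster's law gives tan θ_B = n₂/n₁.
So θ_B = arctan 0.5437 = 28.53°.

θ_B ≈ 28.53°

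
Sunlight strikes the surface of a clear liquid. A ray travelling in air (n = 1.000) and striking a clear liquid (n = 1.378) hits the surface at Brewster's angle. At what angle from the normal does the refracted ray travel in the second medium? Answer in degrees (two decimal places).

θ_t ≈ 35.97°

θ_B = arctan(n₂/n₁) = arctan(1.378/1.000) = 54.03°.
At Brewster's angle the reflected and refracted rays are perpendicular, so θ_t = 90° − θ_B = 90° − 54.03° = 35.97°.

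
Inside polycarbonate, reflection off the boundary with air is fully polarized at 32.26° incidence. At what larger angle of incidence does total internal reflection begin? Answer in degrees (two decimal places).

tan θ_B = n₂/n₁ = tan 32.26° = 0.6312.
Total internal reflection: sin θ_c = n₂/n₁ = 0.6312.
θ_c = arcsin(0.6312) = 39.14°.

θ_c ≈ 39.14°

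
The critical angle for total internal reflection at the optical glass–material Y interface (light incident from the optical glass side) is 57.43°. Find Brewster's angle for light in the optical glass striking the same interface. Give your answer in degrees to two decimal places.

n₂/n₁ = sin θ_c = sin 57.43° = 0.8427.
tan θ_B equals the same ratio, so θ_B = arctan(0.8427) = 40.12°.

θ_B ≈ 40.12°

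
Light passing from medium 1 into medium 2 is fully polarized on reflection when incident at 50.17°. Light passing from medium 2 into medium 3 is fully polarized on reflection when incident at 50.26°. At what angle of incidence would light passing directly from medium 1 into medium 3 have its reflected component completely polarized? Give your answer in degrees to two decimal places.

Each Brewster angle gives a ratio: n₂/n₁ = tan 50.17° = 1.1990, n₃/n₂ = tan 50.26° = 1.2028.
n₃/n₁ = 1.4421. Then tan θ_B(1→3) = n₃/n₁, so θ_B(1→3) = arctan(1.4421) = 55.26°.

θ_B ≈ 55.26°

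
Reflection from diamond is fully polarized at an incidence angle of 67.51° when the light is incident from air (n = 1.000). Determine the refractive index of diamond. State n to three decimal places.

Full polarization of the reflected beam means tan θ_B = n₂/n₁, where n₁ is the incident medium (air).
n₂ = n₁ tan θ_B = 1.000 × tan 67.51° = 2.415.

n ≈ 2.415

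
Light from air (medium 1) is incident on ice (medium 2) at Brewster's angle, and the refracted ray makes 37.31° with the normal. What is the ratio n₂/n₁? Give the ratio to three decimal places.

At Brewster incidence θ_B = 90° − θ_t = 90° − 37.31° = 52.69°.
Then n₂/n₁ = tan θ_B = tan 52.69° = 1.312.

n₂/n₁ ≈ 1.312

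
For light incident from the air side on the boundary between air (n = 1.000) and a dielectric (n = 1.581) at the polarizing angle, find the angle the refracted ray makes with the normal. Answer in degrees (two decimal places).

θ_t ≈ 32.31°

θ_B = arctan(n₂/n₁) = arctan(1.581/1.000) = 57.69°.
At Brewster's angle the reflected and refracted rays are perpendicular, so θ_t = 90° − θ_B = 90° − 57.69° = 32.31°.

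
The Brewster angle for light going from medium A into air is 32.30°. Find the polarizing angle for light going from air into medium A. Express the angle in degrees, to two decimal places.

tan θ_B' = n₁/n₂ = 1/tan θ_B, so θ_B' = 90° − θ_B.
θ_B' = 90° − 32.30° = 57.70°.

θ_B' ≈ 57.70°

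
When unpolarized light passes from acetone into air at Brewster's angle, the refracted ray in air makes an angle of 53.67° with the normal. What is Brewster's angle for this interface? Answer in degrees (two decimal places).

θ_B ≈ 36.33°

At Brewster's angle the reflected and refracted rays are perpendicular, so θ_B + θ_t = 90°.
So θ_B = 90° − θ_t = 90° − 53.67° = 36.33°.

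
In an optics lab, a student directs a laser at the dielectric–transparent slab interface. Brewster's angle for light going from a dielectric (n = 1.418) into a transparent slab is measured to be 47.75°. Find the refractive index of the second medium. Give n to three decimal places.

n ≈ 1.561

Full polarization of the reflected beam means tan θ_B = n₂/n₁, where n₁ is the incident medium (a dielectric).
n₂ = n₁ tan θ_B = 1.418 × tan 47.75° = 1.561.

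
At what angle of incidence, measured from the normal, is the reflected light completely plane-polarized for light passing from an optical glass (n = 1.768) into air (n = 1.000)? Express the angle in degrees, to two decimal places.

θ_B ≈ 29.49°

tan θ_B = n₂/n₁ = 1.000/1.768 = 0.5656. Taking the arctangent, θ_B = 29.49°.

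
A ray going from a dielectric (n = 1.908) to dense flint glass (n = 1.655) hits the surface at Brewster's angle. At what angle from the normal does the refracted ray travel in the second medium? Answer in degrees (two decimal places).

θ_t ≈ 49.06°

θ_B = arctan(n₂/n₁) = arctan(1.655/1.908) = 40.94°.
At Brewster's angle the reflected and refracted rays are perpendicular, so θ_t = 90° − θ_B = 90° − 40.94° = 49.06°.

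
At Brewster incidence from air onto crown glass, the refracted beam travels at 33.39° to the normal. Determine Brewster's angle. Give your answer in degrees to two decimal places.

Since the reflected and refracted rays are at right angles at the polarizing angle, θ_B + θ_t = 90°.
So θ_B = 90° − θ_t = 90° − 33.39° = 56.61°.

θ_B ≈ 56.61°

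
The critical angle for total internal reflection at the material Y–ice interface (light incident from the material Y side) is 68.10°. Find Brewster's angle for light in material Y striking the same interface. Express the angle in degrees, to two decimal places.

n₂/n₁ = sin θ_c = sin 68.10° = 0.9278.
tan θ_B equals the same ratio, so θ_B = arctan(0.9278) = 42.86°.

θ_B ≈ 42.86°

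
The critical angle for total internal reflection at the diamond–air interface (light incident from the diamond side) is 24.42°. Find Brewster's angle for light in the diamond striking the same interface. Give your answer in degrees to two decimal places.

θ_B ≈ 22.46°

sin θ_c = n₂/n₁, so n₂/n₁ = sin 24.42° = 0.4134.
Brewster: tan θ_B = n₂/n₁ = 0.4134.
θ_B = arctan(0.4134) = 22.46°.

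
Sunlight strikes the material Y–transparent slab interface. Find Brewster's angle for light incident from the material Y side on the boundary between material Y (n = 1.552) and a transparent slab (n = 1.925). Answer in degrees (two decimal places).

At Brewster's angle the reflected and refracted rays are perpendicular, which with Snell's law gives tan θ_B = n₂/n₁.
tan θ_B = n₂/n₁ = 1.925/1.552 = 1.2403.
θ_B = arctan(1.2403) = 51.12°.

θ_B ≈ 51.12°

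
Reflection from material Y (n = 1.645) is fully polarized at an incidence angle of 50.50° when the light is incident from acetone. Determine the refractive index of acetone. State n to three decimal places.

n ≈ 1.356

Full polarization of the reflected beam means tan θ_B = n₂/n₁, where n₁ is the incident medium (acetone).
n₁ = n₂ / tan θ_B = 1.645 / tan 50.50° = 1.356.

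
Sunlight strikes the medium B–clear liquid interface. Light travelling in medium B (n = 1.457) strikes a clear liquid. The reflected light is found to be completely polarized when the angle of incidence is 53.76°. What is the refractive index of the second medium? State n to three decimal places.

n ≈ 1.988

Full polarization of the reflected beam means tan θ_B = n₂/n₁, where n₁ is the incident medium (medium B).
n₂ = n₁ tan θ_B = 1.457 × tan 53.76° = 1.988.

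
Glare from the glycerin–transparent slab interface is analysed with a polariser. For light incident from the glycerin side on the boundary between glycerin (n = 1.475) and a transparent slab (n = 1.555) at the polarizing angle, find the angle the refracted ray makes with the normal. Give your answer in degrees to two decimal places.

θ_B = arctan(n₂/n₁) = arctan(1.555/1.475) = 46.51°.
Since θ_B + θ_t = 90° at Brewster incidence, θ_t = 90° − 46.51° = 43.49°.

θ_t ≈ 43.49°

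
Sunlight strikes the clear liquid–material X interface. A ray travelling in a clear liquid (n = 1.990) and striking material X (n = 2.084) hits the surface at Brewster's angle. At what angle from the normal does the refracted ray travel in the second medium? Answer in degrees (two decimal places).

θ_B = arctan(n₂/n₁) = arctan(2.084/1.990) = 46.32°.
At Brewster's angle the reflected and refracted rays are perpendicular, so θ_t = 90° − θ_B = 90° − 46.32° = 43.68°.

θ_t ≈ 43.68°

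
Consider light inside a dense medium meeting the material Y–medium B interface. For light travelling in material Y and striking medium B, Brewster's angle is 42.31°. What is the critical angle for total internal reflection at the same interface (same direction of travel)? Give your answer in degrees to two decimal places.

θ_c ≈ 65.54°

tan θ_B = n₂/n₁ = tan 42.31° = 0.9102.
Total internal reflection: sin θ_c = n₂/n₁ = 0.9102.
θ_c = arcsin(0.9102) = 65.54°.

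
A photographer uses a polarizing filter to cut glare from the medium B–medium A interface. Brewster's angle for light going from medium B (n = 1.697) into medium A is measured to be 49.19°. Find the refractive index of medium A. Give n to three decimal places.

n ≈ 1.965

Brewster's law: tan θ_B = n₂/n₁ (light incident in medium B, refracted into medium A).
n₂ = n₁ tan θ_B = 1.697 × tan 49.19° = 1.965.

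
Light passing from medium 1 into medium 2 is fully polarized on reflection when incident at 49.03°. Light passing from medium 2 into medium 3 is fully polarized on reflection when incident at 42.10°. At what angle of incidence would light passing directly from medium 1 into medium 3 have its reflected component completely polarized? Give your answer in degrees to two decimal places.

θ_B ≈ 46.14°

tan θ_B(1→2) = n₂/n₁ = tan 49.03° = 1.1516.
tan θ_B(2→3) = n₃/n₂ = tan 42.10° = 0.9036.
n₃/n₁ = 1.0405. Then tan θ_B(1→3) = n₃/n₁, so θ_B(1→3) = arctan(1.0405) = 46.14°.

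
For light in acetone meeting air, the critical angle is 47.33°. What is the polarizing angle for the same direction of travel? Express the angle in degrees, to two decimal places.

θ_B ≈ 36.33°

At the critical angle sin θ_c = n₂/n₁, giving n₂/n₁ = sin 47.33° = 0.7353.
Then tan θ_B = n₂/n₁ = 0.7353, so θ_B = arctan 0.7353 = 36.33°.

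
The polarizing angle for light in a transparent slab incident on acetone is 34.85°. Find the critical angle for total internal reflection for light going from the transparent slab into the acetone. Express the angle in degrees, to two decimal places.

θ_c ≈ 44.13°

From Brewster, n₂/n₁ = tan θ_B = tan 34.85° = 0.6963.
Then sin θ_c = n₂/n₁ = 0.6963, so θ_c = arcsin 0.6963 = 44.13°.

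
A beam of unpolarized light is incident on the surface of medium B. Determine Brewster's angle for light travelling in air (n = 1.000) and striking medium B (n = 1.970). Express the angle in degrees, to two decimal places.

tan θ_B = n₂/n₁ = 1.970/1.000 = 1.9700. Taking the arctangent, θ_B = 63.09°.

θ_B ≈ 63.09°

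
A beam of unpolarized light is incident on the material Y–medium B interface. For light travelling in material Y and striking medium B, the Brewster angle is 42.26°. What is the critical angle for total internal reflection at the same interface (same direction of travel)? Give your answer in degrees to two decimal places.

θ_c ≈ 65.32°

From Brewster, n₂/n₁ = tan θ_B = tan 42.26° = 0.9087.
Then sin θ_c = n₂/n₁ = 0.9087, so θ_c = arcsin 0.9087 = 65.32°.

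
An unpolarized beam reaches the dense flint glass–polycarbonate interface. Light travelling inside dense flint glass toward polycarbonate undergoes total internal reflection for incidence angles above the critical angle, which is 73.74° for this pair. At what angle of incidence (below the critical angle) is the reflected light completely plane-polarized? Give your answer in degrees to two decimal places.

n₂/n₁ = sin θ_c = sin 73.74° = 0.9600.
tan θ_B equals the same ratio, so θ_B = arctan(0.9600) = 43.83°.

θ_B ≈ 43.83°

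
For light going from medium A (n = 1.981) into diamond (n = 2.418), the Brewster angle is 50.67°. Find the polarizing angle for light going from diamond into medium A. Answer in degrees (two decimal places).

The two Brewster angles are complementary: θ_B' = 90° − θ_B = 90° − 50.67° = 39.33°.

θ_B' ≈ 39.33°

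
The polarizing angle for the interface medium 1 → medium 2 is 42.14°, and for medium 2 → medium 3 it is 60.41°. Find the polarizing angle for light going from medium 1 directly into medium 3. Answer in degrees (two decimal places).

θ_B ≈ 57.89°

tan θ_B(1→2) = n₂/n₁ = tan 42.14° = 0.9048.
tan θ_B(2→3) = n₃/n₂ = tan 60.41° = 1.7610.
n₃/n₁ = 1.5935. Then tan θ_B(1→3) = n₃/n₁, so θ_B(1→3) = arctan(1.5935) = 57.89°.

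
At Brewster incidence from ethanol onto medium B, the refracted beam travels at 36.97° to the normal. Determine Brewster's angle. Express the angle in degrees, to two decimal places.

At Brewster's angle the reflected and refracted rays are perpendicular, so θ_B + θ_t = 90°.
So θ_B = 90° − θ_t = 90° − 36.97° = 53.03°.

θ_B ≈ 53.03°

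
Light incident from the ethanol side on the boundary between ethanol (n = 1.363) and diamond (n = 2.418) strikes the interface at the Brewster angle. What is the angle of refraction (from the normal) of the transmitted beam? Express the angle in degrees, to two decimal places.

θ_B = arctan(n₂/n₁) = arctan(2.418/1.363) = 60.59°.
The refracted ray is perpendicular to the reflected ray, so θ_t = 90° − θ_B = 29.41°.

θ_t ≈ 29.41°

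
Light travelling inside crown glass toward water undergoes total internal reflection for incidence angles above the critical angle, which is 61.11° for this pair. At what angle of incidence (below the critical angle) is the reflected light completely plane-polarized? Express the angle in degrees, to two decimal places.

n₂/n₁ = sin θ_c = sin 61.11° = 0.8755.
tan θ_B equals the same ratio, so θ_B = arctan(0.8755) = 41.20°.

θ_B ≈ 41.20°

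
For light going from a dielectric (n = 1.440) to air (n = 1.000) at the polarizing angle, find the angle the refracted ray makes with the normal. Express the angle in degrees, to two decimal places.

θ_t ≈ 55.22°

First find Brewster's angle: tan θ_B = 1.000/1.440 = 0.6944, giving θ_B = 34.78°.
At Brewster's angle the reflected and refracted rays are perpendicular, so θ_t = 90° − θ_B = 90° − 34.78° = 55.22°.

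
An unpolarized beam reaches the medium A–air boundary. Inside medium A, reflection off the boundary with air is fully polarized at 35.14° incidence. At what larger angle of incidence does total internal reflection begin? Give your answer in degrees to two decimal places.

θ_c ≈ 44.74°

tan θ_B = n₂/n₁ = tan 35.14° = 0.7039.
Total internal reflection: sin θ_c = n₂/n₁ = 0.7039.
θ_c = arcsin(0.7039) = 44.74°.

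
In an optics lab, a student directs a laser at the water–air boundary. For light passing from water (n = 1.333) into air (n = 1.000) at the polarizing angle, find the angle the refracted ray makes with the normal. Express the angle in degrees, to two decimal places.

θ_t ≈ 53.12°

First find Brewster's angle: tan θ_B = 1.000/1.333 = 0.7502, giving θ_B = 36.88°.
At Brewster's angle the reflected and refracted rays are perpendicular, so θ_t = 90° − θ_B = 90° − 36.88° = 53.12°.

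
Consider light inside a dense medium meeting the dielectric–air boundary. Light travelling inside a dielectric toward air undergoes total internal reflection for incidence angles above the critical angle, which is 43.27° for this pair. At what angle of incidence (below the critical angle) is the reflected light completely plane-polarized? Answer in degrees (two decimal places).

θ_B ≈ 34.43°

sin θ_c = n₂/n₁, so n₂/n₁ = sin 43.27° = 0.6854.
Brewster: tan θ_B = n₂/n₁ = 0.6854.
θ_B = arctan(0.6854) = 34.43°.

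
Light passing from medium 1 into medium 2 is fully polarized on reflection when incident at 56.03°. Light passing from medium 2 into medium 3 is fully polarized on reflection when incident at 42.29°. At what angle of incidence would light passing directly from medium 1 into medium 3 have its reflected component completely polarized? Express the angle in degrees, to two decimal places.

tan θ_B(1→2) = n₂/n₁ = tan 56.03° = 1.4842.
tan θ_B(2→3) = n₃/n₂ = tan 42.29° = 0.9096.
Multiplying, n₃/n₁ = 1.4842 × 0.9096 = 1.3501, and θ_B(1→3) = arctan 1.3501 = 53.47°.

θ_B ≈ 53.47°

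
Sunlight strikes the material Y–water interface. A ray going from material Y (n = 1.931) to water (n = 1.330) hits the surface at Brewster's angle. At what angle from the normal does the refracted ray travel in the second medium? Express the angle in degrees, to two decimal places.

tan θ_B = n₂/n₁ = 1.330/1.931 = 0.6888, so θ_B = 34.56°.
At Brewster's angle the reflected and refracted rays are perpendicular, so θ_t = 90° − θ_B = 90° − 34.56° = 55.44°.

θ_t ≈ 55.44°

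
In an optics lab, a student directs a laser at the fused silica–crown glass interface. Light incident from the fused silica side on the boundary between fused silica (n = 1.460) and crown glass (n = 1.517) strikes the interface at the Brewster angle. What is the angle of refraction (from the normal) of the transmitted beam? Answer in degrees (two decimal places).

θ_t ≈ 43.90°

θ_B = arctan(n₂/n₁) = arctan(1.517/1.460) = 46.10°.
At Brewster's angle the reflected and refracted rays are perpendicular, so θ_t = 90° − θ_B = 90° − 46.10° = 43.90°.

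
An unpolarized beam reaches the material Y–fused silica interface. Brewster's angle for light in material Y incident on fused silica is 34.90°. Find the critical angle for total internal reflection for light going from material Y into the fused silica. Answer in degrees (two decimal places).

tan θ_B = n₂/n₁ = tan 34.90° = 0.6976.
Total internal reflection: sin θ_c = n₂/n₁ = 0.6976.
θ_c = arcsin(0.6976) = 44.24°.

θ_c ≈ 44.24°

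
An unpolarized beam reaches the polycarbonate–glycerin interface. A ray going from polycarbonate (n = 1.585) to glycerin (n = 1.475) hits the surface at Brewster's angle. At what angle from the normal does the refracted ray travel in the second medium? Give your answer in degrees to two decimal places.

First find Brewster's angle: tan θ_B = 1.475/1.585 = 0.9306, giving θ_B = 42.94°.
At Brewster's angle the reflected and refracted rays are perpendicular, so θ_t = 90° − θ_B = 90° − 42.94° = 47.06°.

θ_t ≈ 47.06°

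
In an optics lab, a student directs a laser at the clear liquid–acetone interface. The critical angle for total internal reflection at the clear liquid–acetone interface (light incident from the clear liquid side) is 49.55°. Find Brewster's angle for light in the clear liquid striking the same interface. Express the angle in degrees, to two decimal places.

sin θ_c = n₂/n₁, so n₂/n₁ = sin 49.55° = 0.7610.
Brewster: tan θ_B = n₂/n₁ = 0.7610.
θ_B = arctan(0.7610) = 37.27°.

θ_B ≈ 37.27°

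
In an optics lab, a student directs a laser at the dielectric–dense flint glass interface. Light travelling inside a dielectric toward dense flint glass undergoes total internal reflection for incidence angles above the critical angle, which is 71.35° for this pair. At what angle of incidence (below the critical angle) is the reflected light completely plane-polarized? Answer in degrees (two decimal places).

n₂/n₁ = sin θ_c = sin 71.35° = 0.9475.
tan θ_B equals the same ratio, so θ_B = arctan(0.9475) = 43.46°.

θ_B ≈ 43.46°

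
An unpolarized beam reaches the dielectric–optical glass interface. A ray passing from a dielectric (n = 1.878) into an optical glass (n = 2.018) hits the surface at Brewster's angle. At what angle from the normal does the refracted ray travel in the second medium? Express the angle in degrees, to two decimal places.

θ_t ≈ 42.94°

tan θ_B = n₂/n₁ = 2.018/1.878 = 1.0745, so θ_B = 47.06°.
The refracted ray is perpendicular to the reflected ray, so θ_t = 90° − θ_B = 42.94°.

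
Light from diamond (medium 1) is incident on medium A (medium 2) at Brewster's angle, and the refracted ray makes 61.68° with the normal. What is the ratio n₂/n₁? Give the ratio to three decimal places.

At Brewster incidence θ_B = 90° − θ_t = 90° − 61.68° = 28.32°.
Then n₂/n₁ = tan θ_B = tan 28.32° = 0.539.

n₂/n₁ ≈ 0.539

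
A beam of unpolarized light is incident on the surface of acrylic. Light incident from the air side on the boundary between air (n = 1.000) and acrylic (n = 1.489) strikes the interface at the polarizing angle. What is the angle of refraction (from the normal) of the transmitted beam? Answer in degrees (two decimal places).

tan θ_B = n₂/n₁ = 1.489/1.000 = 1.4890, so θ_B = 56.12°.
The refracted ray is perpendicular to the reflected ray, so θ_t = 90° − θ_B = 33.88°.

θ_t ≈ 33.88°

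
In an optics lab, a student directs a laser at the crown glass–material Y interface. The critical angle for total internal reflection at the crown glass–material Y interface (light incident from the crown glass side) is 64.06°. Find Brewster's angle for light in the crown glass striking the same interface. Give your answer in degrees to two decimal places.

sin θ_c = n₂/n₁, so n₂/n₁ = sin 64.06° = 0.8993.
Brewster: tan θ_B = n₂/n₁ = 0.8993.
θ_B = arctan(0.8993) = 41.96°.

θ_B ≈ 41.96°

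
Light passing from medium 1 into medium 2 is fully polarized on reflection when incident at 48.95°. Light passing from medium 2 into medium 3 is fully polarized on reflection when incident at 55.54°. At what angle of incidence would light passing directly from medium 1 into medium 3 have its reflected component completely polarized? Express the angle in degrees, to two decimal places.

θ_B ≈ 59.14°

tan θ_B(1→2) = n₂/n₁ = tan 48.95° = 1.1483.
tan θ_B(2→3) = n₃/n₂ = tan 55.54° = 1.4572.
Multiplying, n₃/n₁ = 1.1483 × 1.4572 = 1.6734, and θ_B(1→3) = arctan 1.6734 = 59.14°.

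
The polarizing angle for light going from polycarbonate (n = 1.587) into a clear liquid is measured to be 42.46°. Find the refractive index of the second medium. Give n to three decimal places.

n ≈ 1.452

Full polarization of the reflected beam means tan θ_B = n₂/n₁, where n₁ is the incident medium (polycarbonate).
n₂ = n₁ tan θ_B = 1.587 × tan 42.46° = 1.452.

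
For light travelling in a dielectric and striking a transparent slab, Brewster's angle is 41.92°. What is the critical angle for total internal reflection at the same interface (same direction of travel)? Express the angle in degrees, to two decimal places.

θ_c ≈ 63.88°

tan θ_B = n₂/n₁ = tan 41.92° = 0.8979.
Total internal reflection: sin θ_c = n₂/n₁ = 0.8979.
θ_c = arcsin(0.8979) = 63.88°.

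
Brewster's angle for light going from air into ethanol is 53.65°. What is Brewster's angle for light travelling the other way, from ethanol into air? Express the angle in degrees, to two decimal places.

The two Brewster angles are complementary: θ_B' = 90° − θ_B = 90° − 53.65° = 36.35°.

θ_B' ≈ 36.35°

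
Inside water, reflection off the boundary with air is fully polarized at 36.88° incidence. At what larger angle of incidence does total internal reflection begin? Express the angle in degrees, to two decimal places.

θ_c ≈ 48.61°

n₂/n₁ = tan 36.88° = 0.7503; the critical angle satisfies sin θ_c = n₂/n₁.
θ_c = arcsin(0.7503) = 48.61°.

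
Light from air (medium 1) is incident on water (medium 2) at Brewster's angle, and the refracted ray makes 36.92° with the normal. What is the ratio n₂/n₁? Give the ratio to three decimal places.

At Brewster incidence θ_B = 90° − θ_t = 90° − 36.92° = 53.08°.
tan θ_B = n₂/n₁, so n₂/n₁ = tan 53.08° = 1.331.

n₂/n₁ ≈ 1.331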